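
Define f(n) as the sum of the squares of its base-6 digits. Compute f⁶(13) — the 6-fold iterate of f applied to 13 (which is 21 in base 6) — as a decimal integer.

13 = (2,1)_6 → 2² + 1² = 5
5 = (5)_6 → 5² = 25
25 = (4,1)_6 → 4² + 1² = 17
17 = (2,5)_6 → 2² + 5² = 29
29 = (4,5)_6 → 4² + 5² = 41
41 = (1,0,5)_6 → 1² + 0² + 5² = 26

26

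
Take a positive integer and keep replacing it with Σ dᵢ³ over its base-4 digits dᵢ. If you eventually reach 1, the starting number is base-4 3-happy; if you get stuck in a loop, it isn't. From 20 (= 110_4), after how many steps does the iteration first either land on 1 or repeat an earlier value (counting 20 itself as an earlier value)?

20 = (1,1,0)_4 → 1³ + 1³ + 0³ = 1 + 1 + 0 = 2
2 = (2)_4 → 2³ = 8
8 = (2,0)_4 → 2³ + 0³ = 8 + 0 = 8  — 8 repeats.
That took 3 steps.

3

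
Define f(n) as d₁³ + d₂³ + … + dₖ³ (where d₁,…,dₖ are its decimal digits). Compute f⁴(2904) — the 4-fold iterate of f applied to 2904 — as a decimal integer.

2904 → 2³ + 9³ + 0³ + 4³ = 801
801 → 8³ + 0³ + 1³ = 513
513 → 5³ + 1³ + 3³ = 153
153 → 1³ + 5³ + 3³ = 153

153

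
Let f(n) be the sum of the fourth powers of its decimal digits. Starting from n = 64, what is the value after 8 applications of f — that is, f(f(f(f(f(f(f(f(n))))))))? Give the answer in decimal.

64 → 6⁴ + 4⁴ = 1296 + 256 = 1552
1552 → 1⁴ + 5⁴ + 5⁴ + 2⁴ = 1 + 625 + 625 + 16 = 1267
1267 → 1⁴ + 2⁴ + 6⁴ + 7⁴ = 1 + 16 + 1296 + 2401 = 3714
3714 → 3⁴ + 7⁴ + 1⁴ + 4⁴ = 81 + 2401 + 1 + 256 = 2739
2739 → 2⁴ + 7⁴ + 3⁴ + 9⁴ = 16 + 2401 + 81 + 6561 = 9059
9059 → 9⁴ + 0⁴ + 5⁴ + 9⁴ = 6561 + 0 + 625 + 6561 = 13747
13747 → 1⁴ + 3⁴ + 7⁴ + 4⁴ + 7⁴ = 1 + 81 + 2401 + 256 + 2401 = 5140
5140 → 5⁴ + 1⁴ + 4⁴ + 0⁴ = 625 + 1 + 256 + 0 = 882

882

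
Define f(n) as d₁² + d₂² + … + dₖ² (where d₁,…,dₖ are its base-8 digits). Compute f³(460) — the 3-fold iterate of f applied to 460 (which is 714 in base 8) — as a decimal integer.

460 = (7,1,4)_8 → 7² + 1² + 4² = 66
66 = (1,0,2)_8 → 1² + 0² + 2² = 5
5 = (5)_8 → 5² = 25

25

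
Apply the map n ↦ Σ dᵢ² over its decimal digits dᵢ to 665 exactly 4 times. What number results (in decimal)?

1

665 → 6² + 6² + 5² = 36 + 36 + 25 = 97
97 → 9² + 7² = 81 + 49 = 130
130 → 1² + 3² + 0² = 1 + 9 + 0 = 10
10 → 1² + 0² = 1 + 0 = 1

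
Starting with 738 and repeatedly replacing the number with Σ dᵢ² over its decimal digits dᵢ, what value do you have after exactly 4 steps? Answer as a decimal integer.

65

738 → 122
122 → 9
9 → 81
81 → 65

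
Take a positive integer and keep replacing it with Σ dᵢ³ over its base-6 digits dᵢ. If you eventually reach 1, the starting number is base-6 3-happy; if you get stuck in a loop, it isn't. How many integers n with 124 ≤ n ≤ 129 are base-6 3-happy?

124: 124 → 99 → 99  (repeats 99)
125: 125 → 160 → 136 → 155 → 190 → 190  (repeats 190)
126: 126 → 54 → 28 → 128 → 62 → 73 → 9 → 28  (repeats 28)
127: 127 → 55 → 29 → 189 → 153 → 92 → 43 → 3 → 27 → 91 → 36 → 1  (reaches 1)
128: 128 → 62 → 73 → 9 → 28 → 128  (repeats 128)
129: 129 → 81 → 36 → 1  (reaches 1)
base-6 3-happy: 127, 129

2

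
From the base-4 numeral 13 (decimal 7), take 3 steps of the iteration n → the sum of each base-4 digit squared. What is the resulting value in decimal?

7 = (1,3)_4 → 1² + 3² = 10
10 = (2,2)_4 → 2² + 2² = 8
8 = (2,0)_4 → 2² + 0² = 4

4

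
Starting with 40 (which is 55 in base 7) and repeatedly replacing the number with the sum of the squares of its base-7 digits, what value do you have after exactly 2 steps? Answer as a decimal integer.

2

40 = (5,5)_7 → 5² + 5² = 50
50 = (1,0,1)_7 → 1² + 0² + 1² = 2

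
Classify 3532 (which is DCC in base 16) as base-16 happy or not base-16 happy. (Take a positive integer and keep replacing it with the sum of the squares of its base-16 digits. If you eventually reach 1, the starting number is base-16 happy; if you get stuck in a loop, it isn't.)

3532 = (13,12,12)_16 → 13² + 12² + 12² = 457
457 = (1,12,9)_16 → 1² + 12² + 9² = 226
226 = (14,2)_16 → 14² + 2² = 200
200 = (12,8)_16 → 12² + 8² = 208
208 = (13,0)_16 → 13² + 0² = 169
169 = (10,9)_16 → 10² + 9² = 181
181 = (11,5)_16 → 11² + 5² = 146
146 = (9,2)_16 → 9² + 2² = 85
85 = (5,5)_16 → 5² + 5² = 50
50 = (3,2)_16 → 3² + 2² = 13
13 = (13)_16 → 13² = 169  — 169 already seen; the sequence cycles without reaching 1.

not base-16 happy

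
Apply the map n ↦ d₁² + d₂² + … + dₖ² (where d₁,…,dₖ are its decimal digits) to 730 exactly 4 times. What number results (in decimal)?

730 → 7² + 3² + 0² = 49 + 9 + 0 = 58
58 → 5² + 8² = 25 + 64 = 89
89 → 8² + 9² = 64 + 81 = 145
145 → 1² + 4² + 5² = 1 + 16 + 25 = 42

42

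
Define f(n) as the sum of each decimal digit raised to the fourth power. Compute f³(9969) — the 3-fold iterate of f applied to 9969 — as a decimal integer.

9969 → 9⁴ + 9⁴ + 6⁴ + 9⁴ = 20979
20979 → 2⁴ + 0⁴ + 9⁴ + 7⁴ + 9⁴ = 15539
15539 → 1⁴ + 5⁴ + 5⁴ + 3⁴ + 9⁴ = 7893

7893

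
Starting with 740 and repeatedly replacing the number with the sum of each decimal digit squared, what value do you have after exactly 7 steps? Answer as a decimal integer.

42

740 → 65
65 → 61
61 → 37
37 → 58
58 → 89
89 → 145
145 → 42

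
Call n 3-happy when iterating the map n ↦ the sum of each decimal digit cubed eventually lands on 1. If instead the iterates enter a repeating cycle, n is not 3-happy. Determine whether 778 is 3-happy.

3-happy

778 → 7³ + 7³ + 8³ = 1198
1198 → 1³ + 1³ + 9³ + 8³ = 1243
1243 → 1³ + 2³ + 4³ + 3³ = 100
100 → 1³ + 0³ + 0³ = 1  — reached 1.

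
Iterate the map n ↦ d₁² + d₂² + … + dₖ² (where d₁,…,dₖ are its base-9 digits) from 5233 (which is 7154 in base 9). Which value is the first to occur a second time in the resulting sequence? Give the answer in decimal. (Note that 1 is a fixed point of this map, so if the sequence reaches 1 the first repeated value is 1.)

1

5233 = (7,1,5,4)_9 → 7² + 1² + 5² + 4² = 49 + 1 + 25 + 16 = 91
91 = (1,1,1)_9 → 1² + 1² + 1² = 1 + 1 + 1 = 3
3 = (3)_9 → 3² = 9
9 = (1,0)_9 → 1² + 0² = 1 + 0 = 1  — reached the fixed point 1.
1 → 1, so 1 is the first repeated value.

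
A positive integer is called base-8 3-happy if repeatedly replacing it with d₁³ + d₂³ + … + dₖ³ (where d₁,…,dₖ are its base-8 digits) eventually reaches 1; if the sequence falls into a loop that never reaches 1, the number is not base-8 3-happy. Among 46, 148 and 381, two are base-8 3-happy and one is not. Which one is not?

46: 46 → 341 → 258 → 72 → 2 → 8 → 1  — reaches 1 (base-8 3-happy)
148: 148 → 80 → 9 → 2 → 8 → 1  — reaches 1 (base-8 3-happy)
381: 381 → 593 → 11 → 28 → 91 → 55 → 559 → 469 → 476 → 434 → 440 → 559  — repeats 559 (not base-8 3-happy)

381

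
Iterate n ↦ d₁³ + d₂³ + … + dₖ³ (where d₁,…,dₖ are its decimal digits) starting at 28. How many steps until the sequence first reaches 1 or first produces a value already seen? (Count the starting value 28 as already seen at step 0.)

5

28 → 2³ + 8³ = 8 + 512 = 520
520 → 5³ + 2³ + 0³ = 125 + 8 + 0 = 133
133 → 1³ + 3³ + 3³ = 1 + 27 + 27 = 55
55 → 5³ + 5³ = 125 + 125 = 250
250 → 2³ + 5³ + 0³ = 8 + 125 + 0 = 133  — 133 repeats.
That took 5 steps.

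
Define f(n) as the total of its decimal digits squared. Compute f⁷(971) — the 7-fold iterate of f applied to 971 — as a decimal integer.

971 → 9² + 7² + 1² = 81 + 49 + 1 = 131
131 → 1² + 3² + 1² = 1 + 9 + 1 = 11
11 → 1² + 1² = 1 + 1 = 2
2 → 2² = 4
4 → 4² = 16
16 → 1² + 6² = 1 + 36 = 37
37 → 3² + 7² = 9 + 49 = 58

58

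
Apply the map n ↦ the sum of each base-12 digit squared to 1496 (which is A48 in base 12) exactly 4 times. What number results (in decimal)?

1496 = (10,4,8)_12 → 10² + 4² + 8² = 180
180 = (1,3,0)_12 → 1² + 3² + 0² = 10
10 = (10)_12 → 10² = 100
100 = (8,4)_12 → 8² + 4² = 80

80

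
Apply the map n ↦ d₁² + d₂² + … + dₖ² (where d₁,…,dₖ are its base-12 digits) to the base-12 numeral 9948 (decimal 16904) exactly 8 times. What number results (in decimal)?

8

16904 = (9,9,4,8)_12 → 242
242 = (1,8,2)_12 → 69
69 = (5,9)_12 → 106
106 = (8,10)_12 → 164
164 = (1,1,8)_12 → 66
66 = (5,6)_12 → 61
61 = (5,1)_12 → 26
26 = (2,2)_12 → 8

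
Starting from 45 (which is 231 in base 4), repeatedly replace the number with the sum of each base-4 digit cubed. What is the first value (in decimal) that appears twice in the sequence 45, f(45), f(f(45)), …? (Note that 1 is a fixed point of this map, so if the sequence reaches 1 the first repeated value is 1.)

45 = (2,3,1)_4 → 2³ + 3³ + 1³ = 8 + 27 + 1 = 36
36 = (2,1,0)_4 → 2³ + 1³ + 0³ = 8 + 1 + 0 = 9
9 = (2,1)_4 → 2³ + 1³ = 8 + 1 = 9  — 9 already appeared earlier.

9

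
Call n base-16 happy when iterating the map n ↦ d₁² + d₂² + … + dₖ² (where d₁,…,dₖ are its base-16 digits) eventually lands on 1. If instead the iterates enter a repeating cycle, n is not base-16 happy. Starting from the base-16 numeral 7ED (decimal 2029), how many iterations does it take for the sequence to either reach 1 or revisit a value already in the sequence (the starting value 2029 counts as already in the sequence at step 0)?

9

2029 = (7,14,13)_16 → 414
414 = (1,9,14)_16 → 278
278 = (1,1,6)_16 → 38
38 = (2,6)_16 → 40
40 = (2,8)_16 → 68
68 = (4,4)_16 → 32
32 = (2,0)_16 → 4
4 = (4)_16 → 16
16 = (1,0)_16 → 1  — reached 1.
That took 9 steps.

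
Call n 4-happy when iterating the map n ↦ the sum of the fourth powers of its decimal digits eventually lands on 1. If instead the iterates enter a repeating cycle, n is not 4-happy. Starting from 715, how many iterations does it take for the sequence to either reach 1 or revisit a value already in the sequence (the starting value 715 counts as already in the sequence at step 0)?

11

715 → 7⁴ + 1⁴ + 5⁴ = 3027
3027 → 3⁴ + 0⁴ + 2⁴ + 7⁴ = 2498
2498 → 2⁴ + 4⁴ + 9⁴ + 8⁴ = 10929
10929 → 1⁴ + 0⁴ + 9⁴ + 2⁴ + 9⁴ = 13139
13139 → 1⁴ + 3⁴ + 1⁴ + 3⁴ + 9⁴ = 6725
6725 → 6⁴ + 7⁴ + 2⁴ + 5⁴ = 4338
4338 → 4⁴ + 3⁴ + 3⁴ + 8⁴ = 4514
4514 → 4⁴ + 5⁴ + 1⁴ + 4⁴ = 1138
1138 → 1⁴ + 1⁴ + 3⁴ + 8⁴ = 4179
4179 → 4⁴ + 1⁴ + 7⁴ + 9⁴ = 9219
9219 → 9⁴ + 2⁴ + 1⁴ + 9⁴ = 13139  — 13139 repeats.
That took 11 steps.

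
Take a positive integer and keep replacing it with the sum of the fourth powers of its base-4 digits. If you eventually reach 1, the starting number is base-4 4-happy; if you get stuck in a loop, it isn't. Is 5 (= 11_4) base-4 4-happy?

5 = (1,1)_4 → 1⁴ + 1⁴ = 2
2 = (2)_4 → 2⁴ = 16
16 = (1,0,0)_4 → 1⁴ + 0⁴ + 0⁴ = 1  — reached 1.

base-4 4-happy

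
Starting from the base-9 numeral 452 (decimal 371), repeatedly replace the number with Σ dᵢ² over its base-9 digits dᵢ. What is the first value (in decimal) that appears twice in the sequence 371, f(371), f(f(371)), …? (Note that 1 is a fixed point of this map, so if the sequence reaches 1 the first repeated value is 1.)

53

371 = (4,5,2)_9 → 4² + 5² + 2² = 45
45 = (5,0)_9 → 5² + 0² = 25
25 = (2,7)_9 → 2² + 7² = 53
53 = (5,8)_9 → 5² + 8² = 89
89 = (1,0,8)_9 → 1² + 0² + 8² = 65
65 = (7,2)_9 → 7² + 2² = 53  — 53 already appeared earlier.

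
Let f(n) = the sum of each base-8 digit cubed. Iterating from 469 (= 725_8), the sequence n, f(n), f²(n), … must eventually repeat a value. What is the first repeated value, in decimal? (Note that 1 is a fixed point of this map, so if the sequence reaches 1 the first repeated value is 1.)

469 = (7,2,5)_8 → 7³ + 2³ + 5³ = 343 + 8 + 125 = 476
476 = (7,3,4)_8 → 7³ + 3³ + 4³ = 343 + 27 + 64 = 434
434 = (6,6,2)_8 → 6³ + 6³ + 2³ = 216 + 216 + 8 = 440
440 = (6,7,0)_8 → 6³ + 7³ + 0³ = 216 + 343 + 0 = 559
559 = (1,0,5,7)_8 → 1³ + 0³ + 5³ + 7³ = 1 + 0 + 125 + 343 = 469  — 469 already appeared earlier.

469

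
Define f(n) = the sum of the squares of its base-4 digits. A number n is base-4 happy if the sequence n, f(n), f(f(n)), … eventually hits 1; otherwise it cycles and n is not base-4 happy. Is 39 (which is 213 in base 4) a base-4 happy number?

39 = (2,1,3)_4 → 2² + 1² + 3² = 4 + 1 + 9 = 14
14 = (3,2)_4 → 3² + 2² = 9 + 4 = 13
13 = (3,1)_4 → 3² + 1² = 9 + 1 = 10
10 = (2,2)_4 → 2² + 2² = 4 + 4 = 8
8 = (2,0)_4 → 2² + 0² = 4 + 0 = 4
4 = (1,0)_4 → 1² + 0² = 1 + 0 = 1  — reached 1.

base-4 happy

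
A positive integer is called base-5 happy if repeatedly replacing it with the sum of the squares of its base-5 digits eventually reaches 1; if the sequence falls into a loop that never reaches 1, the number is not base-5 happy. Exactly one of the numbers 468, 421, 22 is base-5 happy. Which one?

421

468: 468 → 36 → 6 → 2 → 4 → 16 → 10 → 4  — repeats 4 (not base-5 happy)
421: 421 → 27 → 5 → 1  — reaches 1 (base-5 happy)
22: 22 → 20 → 16 → 10 → 4 → 16  — repeats 16 (not base-5 happy)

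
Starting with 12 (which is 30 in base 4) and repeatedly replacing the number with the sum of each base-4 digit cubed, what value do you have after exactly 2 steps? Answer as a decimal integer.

36

12 = (3,0)_4 → 3³ + 0³ = 27 + 0 = 27
27 = (1,2,3)_4 → 1³ + 2³ + 3³ = 1 + 8 + 27 = 36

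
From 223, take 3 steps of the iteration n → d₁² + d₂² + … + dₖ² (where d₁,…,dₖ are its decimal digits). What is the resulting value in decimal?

25

223 → 2² + 2² + 3² = 4 + 4 + 9 = 17
17 → 1² + 7² = 1 + 49 = 50
50 → 5² + 0² = 25 + 0 = 25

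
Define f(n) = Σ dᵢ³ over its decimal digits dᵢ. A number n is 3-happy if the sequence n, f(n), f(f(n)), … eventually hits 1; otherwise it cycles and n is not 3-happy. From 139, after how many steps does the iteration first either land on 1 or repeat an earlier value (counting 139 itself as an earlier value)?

7

139 → 1³ + 3³ + 9³ = 1 + 27 + 729 = 757
757 → 7³ + 5³ + 7³ = 343 + 125 + 343 = 811
811 → 8³ + 1³ + 1³ = 512 + 1 + 1 = 514
514 → 5³ + 1³ + 4³ = 125 + 1 + 64 = 190
190 → 1³ + 9³ + 0³ = 1 + 729 + 0 = 730
730 → 7³ + 3³ + 0³ = 343 + 27 + 0 = 370
370 → 3³ + 7³ + 0³ = 27 + 343 + 0 = 370  — 370 repeats.
That took 7 steps.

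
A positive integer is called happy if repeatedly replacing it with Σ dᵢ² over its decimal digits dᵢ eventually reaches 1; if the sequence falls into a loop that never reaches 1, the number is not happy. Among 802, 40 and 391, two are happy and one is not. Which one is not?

802: 802 → 68 → 100 → 1  — reaches 1 (happy)
40: 40 → 16 → 37 → 58 → 89 → 145 → 42 → 20 → 4 → 16  — repeats 16 (not happy)
391: 391 → 91 → 82 → 68 → 100 → 1  — reaches 1 (happy)

40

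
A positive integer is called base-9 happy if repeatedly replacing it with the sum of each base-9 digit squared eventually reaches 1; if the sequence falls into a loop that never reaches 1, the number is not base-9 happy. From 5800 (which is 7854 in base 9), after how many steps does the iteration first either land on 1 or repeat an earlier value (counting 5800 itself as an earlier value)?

5800 = (7,8,5,4)_9 → 7² + 8² + 5² + 4² = 154
154 = (1,8,1)_9 → 1² + 8² + 1² = 66
66 = (7,3)_9 → 7² + 3² = 58
58 = (6,4)_9 → 6² + 4² = 52
52 = (5,7)_9 → 5² + 7² = 74
74 = (8,2)_9 → 8² + 2² = 68
68 = (7,5)_9 → 7² + 5² = 74  — 74 repeats.
That took 7 steps.

7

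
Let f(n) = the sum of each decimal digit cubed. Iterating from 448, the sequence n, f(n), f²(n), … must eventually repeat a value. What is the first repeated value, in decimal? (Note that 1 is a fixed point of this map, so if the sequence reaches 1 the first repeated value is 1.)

133

448 → 640
640 → 280
280 → 520
520 → 133
133 → 55
55 → 250
250 → 133  — 133 already appeared earlier.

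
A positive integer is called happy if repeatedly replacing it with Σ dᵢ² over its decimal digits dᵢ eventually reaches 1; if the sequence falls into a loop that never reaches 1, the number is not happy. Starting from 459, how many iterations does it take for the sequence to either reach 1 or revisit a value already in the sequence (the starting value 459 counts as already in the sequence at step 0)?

459 → 4² + 5² + 9² = 16 + 25 + 81 = 122
122 → 1² + 2² + 2² = 1 + 4 + 4 = 9
9 → 9² = 81
81 → 8² + 1² = 64 + 1 = 65
65 → 6² + 5² = 36 + 25 = 61
61 → 6² + 1² = 36 + 1 = 37
37 → 3² + 7² = 9 + 49 = 58
58 → 5² + 8² = 25 + 64 = 89
89 → 8² + 9² = 64 + 81 = 145
145 → 1² + 4² + 5² = 1 + 16 + 25 = 42
42 → 4² + 2² = 16 + 4 = 20
20 → 2² + 0² = 4 + 0 = 4
4 → 4² = 16
16 → 1² + 6² = 1 + 36 = 37  — 37 repeats.
That took 14 steps.

14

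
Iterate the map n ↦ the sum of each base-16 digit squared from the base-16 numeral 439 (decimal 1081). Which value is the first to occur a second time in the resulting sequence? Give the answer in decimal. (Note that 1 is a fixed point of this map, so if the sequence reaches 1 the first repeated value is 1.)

1

1081 = (4,3,9)_16 → 106
106 = (6,10)_16 → 136
136 = (8,8)_16 → 128
128 = (8,0)_16 → 64
64 = (4,0)_16 → 16
16 = (1,0)_16 → 1  — reached the fixed point 1.
1 → 1, so 1 is the first repeated value.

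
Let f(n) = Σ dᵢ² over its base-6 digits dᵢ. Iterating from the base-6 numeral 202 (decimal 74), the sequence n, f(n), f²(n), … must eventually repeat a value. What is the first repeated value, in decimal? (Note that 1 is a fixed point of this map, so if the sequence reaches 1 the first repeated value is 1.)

74 = (2,0,2)_6 → 2² + 0² + 2² = 8
8 = (1,2)_6 → 1² + 2² = 5
5 = (5)_6 → 5² = 25
25 = (4,1)_6 → 4² + 1² = 17
17 = (2,5)_6 → 2² + 5² = 29
29 = (4,5)_6 → 4² + 5² = 41
41 = (1,0,5)_6 → 1² + 0² + 5² = 26
26 = (4,2)_6 → 4² + 2² = 20
20 = (3,2)_6 → 3² + 2² = 13
13 = (2,1)_6 → 2² + 1² = 5  — 5 already appeared earlier.

5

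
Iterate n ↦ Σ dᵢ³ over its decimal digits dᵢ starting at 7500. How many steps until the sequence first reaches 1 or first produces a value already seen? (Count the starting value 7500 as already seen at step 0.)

6

7500 → 7³ + 5³ + 0³ + 0³ = 468
468 → 4³ + 6³ + 8³ = 792
792 → 7³ + 9³ + 2³ = 1080
1080 → 1³ + 0³ + 8³ + 0³ = 513
513 → 5³ + 1³ + 3³ = 153
153 → 1³ + 5³ + 3³ = 153  — 153 repeats.
That took 6 steps.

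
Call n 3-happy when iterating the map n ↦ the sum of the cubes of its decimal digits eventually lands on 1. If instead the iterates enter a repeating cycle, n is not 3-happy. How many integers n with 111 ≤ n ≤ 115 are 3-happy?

111: 111 → 3 → 27 → 351 → 153 → 153  (repeats 153)
112: 112 → 10 → 1  (reaches 1)
113: 113 → 29 → 737 → 713 → 371 → 371  (repeats 371)
114: 114 → 66 → 432 → 99 → 1458 → 702 → 351 → 153 → 153  (repeats 153)
115: 115 → 127 → 352 → 160 → 217 → 352  (repeats 352)
3-happy: 112

1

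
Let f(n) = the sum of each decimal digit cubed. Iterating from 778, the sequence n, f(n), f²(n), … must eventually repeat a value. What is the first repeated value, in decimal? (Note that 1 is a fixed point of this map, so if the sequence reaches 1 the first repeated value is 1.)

778 → 1198
1198 → 1243
1243 → 100
100 → 1  — reached the fixed point 1.
1 → 1, so 1 is the first repeated value.

1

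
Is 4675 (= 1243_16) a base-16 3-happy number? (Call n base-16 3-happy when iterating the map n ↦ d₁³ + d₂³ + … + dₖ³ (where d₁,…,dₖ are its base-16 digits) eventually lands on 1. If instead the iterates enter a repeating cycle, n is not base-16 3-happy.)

base-16 3-happy

4675 = (1,2,4,3)_16 → 1³ + 2³ + 4³ + 3³ = 1 + 8 + 64 + 27 = 100
100 = (6,4)_16 → 6³ + 4³ = 216 + 64 = 280
280 = (1,1,8)_16 → 1³ + 1³ + 8³ = 1 + 1 + 512 = 514
514 = (2,0,2)_16 → 2³ + 0³ + 2³ = 8 + 0 + 8 = 16
16 = (1,0)_16 → 1³ + 0³ = 1 + 0 = 1  — reached 1.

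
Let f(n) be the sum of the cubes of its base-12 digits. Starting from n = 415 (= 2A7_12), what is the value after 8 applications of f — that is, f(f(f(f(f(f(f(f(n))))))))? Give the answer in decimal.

415 = (2,10,7)_12 → 2³ + 10³ + 7³ = 1351
1351 = (9,4,7)_12 → 9³ + 4³ + 7³ = 1136
1136 = (7,10,8)_12 → 7³ + 10³ + 8³ = 1855
1855 = (1,0,10,7)_12 → 1³ + 0³ + 10³ + 7³ = 1344
1344 = (9,4,0)_12 → 9³ + 4³ + 0³ = 793
793 = (5,6,1)_12 → 5³ + 6³ + 1³ = 342
342 = (2,4,6)_12 → 2³ + 4³ + 6³ = 288
288 = (2,0,0)_12 → 2³ + 0³ + 0³ = 8

8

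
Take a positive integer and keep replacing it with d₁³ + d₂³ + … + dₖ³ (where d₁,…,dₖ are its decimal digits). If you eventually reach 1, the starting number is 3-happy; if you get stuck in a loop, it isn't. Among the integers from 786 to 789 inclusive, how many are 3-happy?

786: 786 → 1071 → 345 → 216 → 225 → 141 → 66 → 432 → 99 → 1458 → 702 → 351 → 153 → 153  — not 3-happy
787: 787 → 1198 → 1243 → 100 → 1  — 3-happy
788: 788 → 1367 → 587 → 980 → 1241 → 74 → 407 → 407  — not 3-happy
789: 789 → 1584 → 702 → 351 → 153 → 153  — not 3-happy
3-happy: 787

1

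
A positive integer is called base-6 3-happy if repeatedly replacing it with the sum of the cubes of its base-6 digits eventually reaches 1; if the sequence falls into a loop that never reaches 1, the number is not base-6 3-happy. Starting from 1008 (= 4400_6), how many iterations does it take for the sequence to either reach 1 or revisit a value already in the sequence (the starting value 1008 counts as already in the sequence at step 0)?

1008 = (4,4,0,0)_6 → 128
128 = (3,3,2)_6 → 62
62 = (1,4,2)_6 → 73
73 = (2,0,1)_6 → 9
9 = (1,3)_6 → 28
28 = (4,4)_6 → 128  — 128 repeats.
That took 6 steps.

6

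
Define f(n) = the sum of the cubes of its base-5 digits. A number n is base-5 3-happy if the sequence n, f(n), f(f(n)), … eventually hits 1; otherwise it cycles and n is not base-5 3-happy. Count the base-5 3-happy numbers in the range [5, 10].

1

5: 5 → 1  — base-5 3-happy
6: 6 → 2 → 8 → 28 → 28  — not base-5 3-happy
7: 7 → 9 → 65 → 35 → 9  — not base-5 3-happy
8: 8 → 28 → 28  — not base-5 3-happy
9: 9 → 65 → 35 → 9  — not base-5 3-happy
10: 10 → 8 → 28 → 28  — not base-5 3-happy
base-5 3-happy: 5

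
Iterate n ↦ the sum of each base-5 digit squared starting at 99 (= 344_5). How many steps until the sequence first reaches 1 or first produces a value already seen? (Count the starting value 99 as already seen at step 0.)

99 = (3,4,4)_5 → 3² + 4² + 4² = 9 + 16 + 16 = 41
41 = (1,3,1)_5 → 1² + 3² + 1² = 1 + 9 + 1 = 11
11 = (2,1)_5 → 2² + 1² = 4 + 1 = 5
5 = (1,0)_5 → 1² + 0² = 1 + 0 = 1  — reached 1.
That took 4 steps.

4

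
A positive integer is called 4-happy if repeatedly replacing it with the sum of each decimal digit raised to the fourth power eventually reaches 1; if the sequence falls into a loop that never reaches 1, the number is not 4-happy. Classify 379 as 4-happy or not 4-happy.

not 4-happy

379 → 3⁴ + 7⁴ + 9⁴ = 9043
9043 → 9⁴ + 0⁴ + 4⁴ + 3⁴ = 6898
6898 → 6⁴ + 8⁴ + 9⁴ + 8⁴ = 16049
16049 → 1⁴ + 6⁴ + 0⁴ + 4⁴ + 9⁴ = 8114
8114 → 8⁴ + 1⁴ + 1⁴ + 4⁴ = 4354
4354 → 4⁴ + 3⁴ + 5⁴ + 4⁴ = 1218
1218 → 1⁴ + 2⁴ + 1⁴ + 8⁴ = 4114
4114 → 4⁴ + 1⁴ + 1⁴ + 4⁴ = 514
514 → 5⁴ + 1⁴ + 4⁴ = 882
882 → 8⁴ + 8⁴ + 2⁴ = 8208
8208 → 8⁴ + 2⁴ + 0⁴ + 8⁴ = 8208  — 8208 already seen; the sequence cycles without reaching 1.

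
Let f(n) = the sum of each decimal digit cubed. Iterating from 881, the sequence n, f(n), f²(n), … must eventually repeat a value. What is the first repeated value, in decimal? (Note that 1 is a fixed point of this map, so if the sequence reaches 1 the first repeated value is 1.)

881 → 8³ + 8³ + 1³ = 1025
1025 → 1³ + 0³ + 2³ + 5³ = 134
134 → 1³ + 3³ + 4³ = 92
92 → 9³ + 2³ = 737
737 → 7³ + 3³ + 7³ = 713
713 → 7³ + 1³ + 3³ = 371
371 → 3³ + 7³ + 1³ = 371  — 371 already appeared earlier.

371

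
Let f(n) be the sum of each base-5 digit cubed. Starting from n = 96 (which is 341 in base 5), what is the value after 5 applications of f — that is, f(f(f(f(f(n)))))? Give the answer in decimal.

96 = (3,4,1)_5 → 3³ + 4³ + 1³ = 27 + 64 + 1 = 92
92 = (3,3,2)_5 → 3³ + 3³ + 2³ = 27 + 27 + 8 = 62
62 = (2,2,2)_5 → 2³ + 2³ + 2³ = 8 + 8 + 8 = 24
24 = (4,4)_5 → 4³ + 4³ = 64 + 64 = 128
128 = (1,0,0,3)_5 → 1³ + 0³ + 0³ + 3³ = 1 + 0 + 0 + 27 = 28

28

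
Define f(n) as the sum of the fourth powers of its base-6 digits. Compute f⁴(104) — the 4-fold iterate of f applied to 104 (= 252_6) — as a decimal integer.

114

104 = (2,5,2)_6 → 657
657 = (3,0,1,3)_6 → 163
163 = (4,3,1)_6 → 338
338 = (1,3,2,2)_6 → 114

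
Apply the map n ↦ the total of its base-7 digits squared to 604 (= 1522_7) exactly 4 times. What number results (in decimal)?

604 = (1,5,2,2)_7 → 1² + 5² + 2² + 2² = 34
34 = (4,6)_7 → 4² + 6² = 52
52 = (1,0,3)_7 → 1² + 0² + 3² = 10
10 = (1,3)_7 → 1² + 3² = 10

10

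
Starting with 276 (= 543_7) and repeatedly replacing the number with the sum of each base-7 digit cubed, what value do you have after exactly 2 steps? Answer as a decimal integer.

288

276 = (5,4,3)_7 → 216
216 = (4,2,6)_7 → 288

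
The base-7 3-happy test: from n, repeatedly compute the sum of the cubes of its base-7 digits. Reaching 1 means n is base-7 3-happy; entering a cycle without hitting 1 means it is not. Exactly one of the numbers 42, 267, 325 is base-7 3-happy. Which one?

325

42: 42 → 216 → 288 → 342 → 648 → 282 → 258 → 342  — repeats 342 (not base-7 3-happy)
267: 267 → 153 → 243 → 405 → 219 → 99 → 9 → 9  — repeats 9 (not base-7 3-happy)
325: 325 → 307 → 433 → 343 → 1  — reaches 1 (base-7 3-happy)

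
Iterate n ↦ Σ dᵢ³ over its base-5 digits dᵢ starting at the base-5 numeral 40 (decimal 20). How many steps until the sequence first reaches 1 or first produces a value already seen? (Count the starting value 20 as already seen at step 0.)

4

20 = (4,0)_5 → 4³ + 0³ = 64
64 = (2,2,4)_5 → 2³ + 2³ + 4³ = 80
80 = (3,1,0)_5 → 3³ + 1³ + 0³ = 28
28 = (1,0,3)_5 → 1³ + 0³ + 3³ = 28  — 28 repeats.
That took 4 steps.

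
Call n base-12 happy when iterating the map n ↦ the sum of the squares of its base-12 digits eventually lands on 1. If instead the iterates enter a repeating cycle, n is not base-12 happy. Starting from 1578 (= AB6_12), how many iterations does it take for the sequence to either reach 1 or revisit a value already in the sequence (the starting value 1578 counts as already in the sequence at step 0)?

1578 = (10,11,6)_12 → 10² + 11² + 6² = 100 + 121 + 36 = 257
257 = (1,9,5)_12 → 1² + 9² + 5² = 1 + 81 + 25 = 107
107 = (8,11)_12 → 8² + 11² = 64 + 121 = 185
185 = (1,3,5)_12 → 1² + 3² + 5² = 1 + 9 + 25 = 35
35 = (2,11)_12 → 2² + 11² = 4 + 121 = 125
125 = (10,5)_12 → 10² + 5² = 100 + 25 = 125  — 125 repeats.
That took 6 steps.

6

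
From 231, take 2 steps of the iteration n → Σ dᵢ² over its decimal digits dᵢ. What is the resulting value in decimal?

17

231 → 2² + 3² + 1² = 14
14 → 1² + 4² = 17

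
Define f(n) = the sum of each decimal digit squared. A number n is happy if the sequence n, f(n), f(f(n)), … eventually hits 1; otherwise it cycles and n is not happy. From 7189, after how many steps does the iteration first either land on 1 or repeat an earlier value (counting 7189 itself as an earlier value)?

15

7189 → 7² + 1² + 8² + 9² = 49 + 1 + 64 + 81 = 195
195 → 1² + 9² + 5² = 1 + 81 + 25 = 107
107 → 1² + 0² + 7² = 1 + 0 + 49 = 50
50 → 5² + 0² = 25 + 0 = 25
25 → 2² + 5² = 4 + 25 = 29
29 → 2² + 9² = 4 + 81 = 85
85 → 8² + 5² = 64 + 25 = 89
89 → 8² + 9² = 64 + 81 = 145
145 → 1² + 4² + 5² = 1 + 16 + 25 = 42
42 → 4² + 2² = 16 + 4 = 20
20 → 2² + 0² = 4 + 0 = 4
4 → 4² = 16
16 → 1² + 6² = 1 + 36 = 37
37 → 3² + 7² = 9 + 49 = 58
58 → 5² + 8² = 25 + 64 = 89  — 89 repeats.
That took 15 steps.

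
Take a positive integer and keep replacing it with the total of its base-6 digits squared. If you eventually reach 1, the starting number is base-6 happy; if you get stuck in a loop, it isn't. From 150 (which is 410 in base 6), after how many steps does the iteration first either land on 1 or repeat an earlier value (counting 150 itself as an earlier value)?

9

150 = (4,1,0)_6 → 17
17 = (2,5)_6 → 29
29 = (4,5)_6 → 41
41 = (1,0,5)_6 → 26
26 = (4,2)_6 → 20
20 = (3,2)_6 → 13
13 = (2,1)_6 → 5
5 = (5)_6 → 25
25 = (4,1)_6 → 17  — 17 repeats.
That took 9 steps.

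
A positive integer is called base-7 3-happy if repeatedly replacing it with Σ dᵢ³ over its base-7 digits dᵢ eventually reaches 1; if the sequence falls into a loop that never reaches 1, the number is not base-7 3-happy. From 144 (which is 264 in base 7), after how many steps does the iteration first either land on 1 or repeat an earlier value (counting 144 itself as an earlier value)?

6

144 = (2,6,4)_7 → 2³ + 6³ + 4³ = 8 + 216 + 64 = 288
288 = (5,6,1)_7 → 5³ + 6³ + 1³ = 125 + 216 + 1 = 342
342 = (6,6,6)_7 → 6³ + 6³ + 6³ = 216 + 216 + 216 = 648
648 = (1,6,1,4)_7 → 1³ + 6³ + 1³ + 4³ = 1 + 216 + 1 + 64 = 282
282 = (5,5,2)_7 → 5³ + 5³ + 2³ = 125 + 125 + 8 = 258
258 = (5,1,6)_7 → 5³ + 1³ + 6³ = 125 + 1 + 216 = 342  — 342 repeats.
That took 6 steps.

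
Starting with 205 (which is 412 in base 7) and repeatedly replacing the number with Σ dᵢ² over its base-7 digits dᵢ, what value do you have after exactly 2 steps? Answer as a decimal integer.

205 = (4,1,2)_7 → 21
21 = (3,0)_7 → 9

9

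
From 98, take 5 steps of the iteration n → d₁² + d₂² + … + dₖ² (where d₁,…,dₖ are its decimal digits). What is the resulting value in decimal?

16

98 → 9² + 8² = 145
145 → 1² + 4² + 5² = 42
42 → 4² + 2² = 20
20 → 2² + 0² = 4
4 → 4² = 16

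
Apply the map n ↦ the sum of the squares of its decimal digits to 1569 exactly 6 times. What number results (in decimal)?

1569 → 143
143 → 26
26 → 40
40 → 16
16 → 37
37 → 58

58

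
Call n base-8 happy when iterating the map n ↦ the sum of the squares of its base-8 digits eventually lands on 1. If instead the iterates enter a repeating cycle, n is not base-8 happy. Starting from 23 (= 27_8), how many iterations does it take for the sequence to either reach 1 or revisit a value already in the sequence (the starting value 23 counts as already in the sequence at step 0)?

23 = (2,7)_8 → 2² + 7² = 53
53 = (6,5)_8 → 6² + 5² = 61
61 = (7,5)_8 → 7² + 5² = 74
74 = (1,1,2)_8 → 1² + 1² + 2² = 6
6 = (6)_8 → 6² = 36
36 = (4,4)_8 → 4² + 4² = 32
32 = (4,0)_8 → 4² + 0² = 16
16 = (2,0)_8 → 2² + 0² = 4
4 = (4)_8 → 4² = 16  — 16 repeats.
That took 9 steps.

9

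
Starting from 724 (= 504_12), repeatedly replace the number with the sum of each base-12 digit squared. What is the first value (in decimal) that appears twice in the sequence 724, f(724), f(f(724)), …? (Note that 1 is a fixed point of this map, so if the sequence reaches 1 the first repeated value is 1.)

724 = (5,0,4)_12 → 5² + 0² + 4² = 41
41 = (3,5)_12 → 3² + 5² = 34
34 = (2,10)_12 → 2² + 10² = 104
104 = (8,8)_12 → 8² + 8² = 128
128 = (10,8)_12 → 10² + 8² = 164
164 = (1,1,8)_12 → 1² + 1² + 8² = 66
66 = (5,6)_12 → 5² + 6² = 61
61 = (5,1)_12 → 5² + 1² = 26
26 = (2,2)_12 → 2² + 2² = 8
8 = (8)_12 → 8² = 64
64 = (5,4)_12 → 5² + 4² = 41  — 41 already appeared earlier.

41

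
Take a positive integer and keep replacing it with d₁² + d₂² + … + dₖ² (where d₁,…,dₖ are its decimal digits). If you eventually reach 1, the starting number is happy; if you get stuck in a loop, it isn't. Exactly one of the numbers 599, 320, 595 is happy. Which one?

320

599: 599 → 187 → 114 → 18 → 65 → 61 → 37 → 58 → 89 → 145 → 42 → 20 → 4 → 16 → 37  — repeats 37 (not happy)
320: 320 → 13 → 10 → 1  — reaches 1 (happy)
595: 595 → 131 → 11 → 2 → 4 → 16 → 37 → 58 → 89 → 145 → 42 → 20 → 4  — repeats 4 (not happy)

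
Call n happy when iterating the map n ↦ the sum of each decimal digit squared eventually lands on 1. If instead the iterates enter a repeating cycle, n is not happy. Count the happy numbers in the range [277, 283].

1

277: 277 → 102 → 5 → 25 → 29 → 85 → 89 → 145 → 42 → 20 → 4 → 16 → 37 → 58 → 89  — not happy
278: 278 → 117 → 51 → 26 → 40 → 16 → 37 → 58 → 89 → 145 → 42 → 20 → 4 → 16  — not happy
279: 279 → 134 → 26 → 40 → 16 → 37 → 58 → 89 → 145 → 42 → 20 → 4 → 16  — not happy
280: 280 → 68 → 100 → 1  — happy
281: 281 → 69 → 117 → 51 → 26 → 40 → 16 → 37 → 58 → 89 → 145 → 42 → 20 → 4 → 16  — not happy
282: 282 → 72 → 53 → 34 → 25 → 29 → 85 → 89 → 145 → 42 → 20 → 4 → 16 → 37 → 58 → 89  — not happy
283: 283 → 77 → 98 → 145 → 42 → 20 → 4 → 16 → 37 → 58 → 89 → 145  — not happy
happy: 280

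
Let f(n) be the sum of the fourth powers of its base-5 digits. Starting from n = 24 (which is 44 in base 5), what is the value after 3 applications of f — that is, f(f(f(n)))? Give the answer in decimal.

24 = (4,4)_5 → 512
512 = (4,0,2,2)_5 → 288
288 = (2,1,2,3)_5 → 114

114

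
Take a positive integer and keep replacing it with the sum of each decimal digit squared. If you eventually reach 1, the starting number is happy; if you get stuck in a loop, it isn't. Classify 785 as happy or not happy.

785 → 7² + 8² + 5² = 138
138 → 1² + 3² + 8² = 74
74 → 7² + 4² = 65
65 → 6² + 5² = 61
61 → 6² + 1² = 37
37 → 3² + 7² = 58
58 → 5² + 8² = 89
89 → 8² + 9² = 145
145 → 1² + 4² + 5² = 42
42 → 4² + 2² = 20
20 → 2² + 0² = 4
4 → 4² = 16
16 → 1² + 6² = 37  — 37 already seen; the sequence cycles without reaching 1.

not happy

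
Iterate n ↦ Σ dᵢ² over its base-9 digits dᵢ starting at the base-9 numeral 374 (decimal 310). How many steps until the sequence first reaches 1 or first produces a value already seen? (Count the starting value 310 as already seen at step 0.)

310 = (3,7,4)_9 → 3² + 7² + 4² = 74
74 = (8,2)_9 → 8² + 2² = 68
68 = (7,5)_9 → 7² + 5² = 74  — 74 repeats.
That took 3 steps.

3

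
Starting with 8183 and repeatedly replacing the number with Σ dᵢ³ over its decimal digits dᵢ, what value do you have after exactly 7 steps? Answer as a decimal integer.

371

8183 → 8³ + 1³ + 8³ + 3³ = 1052
1052 → 1³ + 0³ + 5³ + 2³ = 134
134 → 1³ + 3³ + 4³ = 92
92 → 9³ + 2³ = 737
737 → 7³ + 3³ + 7³ = 713
713 → 7³ + 1³ + 3³ = 371
371 → 3³ + 7³ + 1³ = 371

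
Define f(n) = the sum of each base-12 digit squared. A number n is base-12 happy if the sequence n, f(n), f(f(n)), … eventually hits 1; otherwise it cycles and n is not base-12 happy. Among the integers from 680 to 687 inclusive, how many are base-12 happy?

1

680: 680 → 144 → 1  — base-12 happy
681: 681 → 161 → 27 → 13 → 2 → 4 → 16 → 17 → 26 → 8 → 64 → 41 → 34 → 104 → 128 → 164 → 66 → 61 → 26  — not base-12 happy
682: 682 → 180 → 10 → 100 → 80 → 100  — not base-12 happy
683: 683 → 201 → 98 → 68 → 89 → 74 → 40 → 25 → 5 → 25  — not base-12 happy
684: 684 → 97 → 65 → 50 → 20 → 65  — not base-12 happy
685: 685 → 98 → 68 → 89 → 74 → 40 → 25 → 5 → 25  — not base-12 happy
686: 686 → 101 → 89 → 74 → 40 → 25 → 5 → 25  — not base-12 happy
687: 687 → 106 → 164 → 66 → 61 → 26 → 8 → 64 → 41 → 34 → 104 → 128 → 164  — not base-12 happy
base-12 happy: 680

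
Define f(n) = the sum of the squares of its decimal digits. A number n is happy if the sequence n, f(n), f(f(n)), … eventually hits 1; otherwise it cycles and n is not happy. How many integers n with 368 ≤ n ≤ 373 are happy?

368: 368 → 109 → 82 → 68 → 100 → 1  (reaches 1)
369: 369 → 126 → 41 → 17 → 50 → 25 → 29 → 85 → 89 → 145 → 42 → 20 → 4 → 16 → 37 → 58 → 89  (repeats 89)
370: 370 → 58 → 89 → 145 → 42 → 20 → 4 → 16 → 37 → 58  (repeats 58)
371: 371 → 59 → 106 → 37 → 58 → 89 → 145 → 42 → 20 → 4 → 16 → 37  (repeats 37)
372: 372 → 62 → 40 → 16 → 37 → 58 → 89 → 145 → 42 → 20 → 4 → 16  (repeats 16)
373: 373 → 67 → 85 → 89 → 145 → 42 → 20 → 4 → 16 → 37 → 58 → 89  (repeats 89)
happy: 368

1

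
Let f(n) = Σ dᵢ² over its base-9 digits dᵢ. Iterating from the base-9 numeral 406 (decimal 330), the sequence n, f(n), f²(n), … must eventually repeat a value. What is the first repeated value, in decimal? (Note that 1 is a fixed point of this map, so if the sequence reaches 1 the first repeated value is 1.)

330 = (4,0,6)_9 → 4² + 0² + 6² = 16 + 0 + 36 = 52
52 = (5,7)_9 → 5² + 7² = 25 + 49 = 74
74 = (8,2)_9 → 8² + 2² = 64 + 4 = 68
68 = (7,5)_9 → 7² + 5² = 49 + 25 = 74  — 74 already appeared earlier.

74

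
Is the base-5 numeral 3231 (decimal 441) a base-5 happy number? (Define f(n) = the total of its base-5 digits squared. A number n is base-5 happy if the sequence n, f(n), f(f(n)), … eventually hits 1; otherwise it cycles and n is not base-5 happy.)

base-5 happy

441 = (3,2,3,1)_5 → 3² + 2² + 3² + 1² = 23
23 = (4,3)_5 → 4² + 3² = 25
25 = (1,0,0)_5 → 1² + 0² + 0² = 1  — reached 1.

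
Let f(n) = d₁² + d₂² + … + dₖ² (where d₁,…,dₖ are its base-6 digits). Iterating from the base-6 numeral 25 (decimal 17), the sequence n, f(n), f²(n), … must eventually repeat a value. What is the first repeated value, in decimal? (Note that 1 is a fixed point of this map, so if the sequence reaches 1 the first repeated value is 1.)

17 = (2,5)_6 → 2² + 5² = 4 + 25 = 29
29 = (4,5)_6 → 4² + 5² = 16 + 25 = 41
41 = (1,0,5)_6 → 1² + 0² + 5² = 1 + 0 + 25 = 26
26 = (4,2)_6 → 4² + 2² = 16 + 4 = 20
20 = (3,2)_6 → 3² + 2² = 9 + 4 = 13
13 = (2,1)_6 → 2² + 1² = 4 + 1 = 5
5 = (5)_6 → 5² = 25
25 = (4,1)_6 → 4² + 1² = 16 + 1 = 17  — 17 already appeared earlier.

17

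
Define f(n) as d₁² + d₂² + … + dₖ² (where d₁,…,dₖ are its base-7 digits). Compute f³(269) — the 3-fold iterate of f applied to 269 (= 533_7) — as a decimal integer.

29

269 = (5,3,3)_7 → 5² + 3² + 3² = 43
43 = (6,1)_7 → 6² + 1² = 37
37 = (5,2)_7 → 5² + 2² = 29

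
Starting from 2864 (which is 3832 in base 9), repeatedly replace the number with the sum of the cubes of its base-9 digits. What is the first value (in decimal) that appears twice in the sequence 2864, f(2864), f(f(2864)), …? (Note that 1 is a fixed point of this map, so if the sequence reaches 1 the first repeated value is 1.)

856

2864 = (3,8,3,2)_9 → 3³ + 8³ + 3³ + 2³ = 27 + 512 + 27 + 8 = 574
574 = (7,0,7)_9 → 7³ + 0³ + 7³ = 343 + 0 + 343 = 686
686 = (8,4,2)_9 → 8³ + 4³ + 2³ = 512 + 64 + 8 = 584
584 = (7,1,8)_9 → 7³ + 1³ + 8³ = 343 + 1 + 512 = 856
856 = (1,1,5,1)_9 → 1³ + 1³ + 5³ + 1³ = 1 + 1 + 125 + 1 = 128
128 = (1,5,2)_9 → 1³ + 5³ + 2³ = 1 + 125 + 8 = 134
134 = (1,5,8)_9 → 1³ + 5³ + 8³ = 1 + 125 + 512 = 638
638 = (7,7,8)_9 → 7³ + 7³ + 8³ = 343 + 343 + 512 = 1198
1198 = (1,5,7,1)_9 → 1³ + 5³ + 7³ + 1³ = 1 + 125 + 343 + 1 = 470
470 = (5,7,2)_9 → 5³ + 7³ + 2³ = 125 + 343 + 8 = 476
476 = (5,7,8)_9 → 5³ + 7³ + 8³ = 125 + 343 + 512 = 980
980 = (1,3,0,8)_9 → 1³ + 3³ + 0³ + 8³ = 1 + 27 + 0 + 512 = 540
540 = (6,6,0)_9 → 6³ + 6³ + 0³ = 216 + 216 + 0 = 432
432 = (5,3,0)_9 → 5³ + 3³ + 0³ = 125 + 27 + 0 = 152
152 = (1,7,8)_9 → 1³ + 7³ + 8³ = 1 + 343 + 512 = 856  — 856 already appeared earlier.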